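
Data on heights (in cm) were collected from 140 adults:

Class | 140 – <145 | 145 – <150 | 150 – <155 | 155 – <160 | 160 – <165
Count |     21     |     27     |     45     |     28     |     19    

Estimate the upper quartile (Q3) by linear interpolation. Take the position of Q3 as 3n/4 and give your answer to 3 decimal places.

157.143

Cumulative frequencies: 21, 48, 93, 121, 140
n = 140; position = 3n/4 = 105.
This falls in the class 155 – <160: L = 155, F = 93, f = 28, h = 5.
Upper quartile ≈ 155 + ((105 − 93) / 28) × 5 = 157.1429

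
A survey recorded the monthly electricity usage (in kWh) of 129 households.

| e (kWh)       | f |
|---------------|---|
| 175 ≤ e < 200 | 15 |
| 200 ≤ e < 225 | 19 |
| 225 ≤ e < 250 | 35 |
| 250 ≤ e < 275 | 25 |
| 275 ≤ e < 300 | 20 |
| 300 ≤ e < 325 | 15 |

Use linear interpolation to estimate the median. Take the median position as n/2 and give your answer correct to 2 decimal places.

246.79

Cumulative frequencies: 15, 34, 69, 94, 114, 129
n = 129; position = n/2 = 64.5.
This falls in the class 225 ≤ e < 250: L = 225, F = 34, f = 35, h = 25.
Median ≈ 225 + ((64.5 − 34) / 35) × 25 = 246.7857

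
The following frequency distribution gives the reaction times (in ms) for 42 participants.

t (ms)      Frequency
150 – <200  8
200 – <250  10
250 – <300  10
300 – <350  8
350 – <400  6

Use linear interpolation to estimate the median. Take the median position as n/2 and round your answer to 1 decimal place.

265.0

Cumulative frequencies: 8, 18, 28, 36, 42
n = 42; position = n/2 = 21.
This falls in the class 250 – <300: L = 250, F = 18, f = 10, h = 50.
Median ≈ 250 + ((21 − 18) / 10) × 50 = 265.0000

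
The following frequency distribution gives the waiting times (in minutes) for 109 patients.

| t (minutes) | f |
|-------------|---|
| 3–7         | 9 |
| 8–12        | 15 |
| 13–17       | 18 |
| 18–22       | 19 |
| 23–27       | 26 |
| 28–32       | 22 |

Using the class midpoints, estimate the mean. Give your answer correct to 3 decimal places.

19.771

Midpoints: 5, 10, 15, 20, 25, 30
Σfm = 9×5 + 15×10 + 18×15 + 19×20 + 26×25 + 22×30 = 2155
n = Σf = 109
Mean = 2155 / 109 = 19.7706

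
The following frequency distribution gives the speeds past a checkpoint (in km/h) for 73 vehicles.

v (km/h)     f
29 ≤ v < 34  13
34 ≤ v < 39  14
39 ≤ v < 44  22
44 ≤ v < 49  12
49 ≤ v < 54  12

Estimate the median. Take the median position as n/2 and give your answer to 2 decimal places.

41.16

Cumulative frequencies: 13, 27, 49, 61, 73
n = 73; position = n/2 = 36.5.
This falls in the class 39 ≤ v < 44: L = 39, F = 27, f = 22, h = 5.
Median ≈ 39 + ((36.5 − 27) / 22) × 5 = 41.1591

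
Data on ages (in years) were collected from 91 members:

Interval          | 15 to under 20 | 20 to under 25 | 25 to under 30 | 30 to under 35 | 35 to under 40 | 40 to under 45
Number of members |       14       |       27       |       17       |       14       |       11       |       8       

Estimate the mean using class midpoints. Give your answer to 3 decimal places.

27.775

Midpoints: 17.5, 22.5, 27.5, 32.5, 37.5, 42.5
Σfm = 14×17.5 + 27×22.5 + 17×27.5 + 14×32.5 + 11×37.5 + 8×42.5 = 2527.5
n = Σf = 91
Mean = 2527.5 / 91 = 27.7747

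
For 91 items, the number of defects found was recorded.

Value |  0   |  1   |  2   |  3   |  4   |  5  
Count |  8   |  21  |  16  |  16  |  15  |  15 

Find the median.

Cumulative frequencies: 8, 29, 45, 61, 76, 91
n = 91, so the median is the value in position (n+1)/2 = 46.
Position 46 falls at value 3.

3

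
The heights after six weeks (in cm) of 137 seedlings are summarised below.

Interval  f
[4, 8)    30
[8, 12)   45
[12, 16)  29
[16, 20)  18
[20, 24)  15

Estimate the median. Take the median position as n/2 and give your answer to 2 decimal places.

Cumulative frequencies: 30, 75, 104, 122, 137
n = 137; position = n/2 = 68.5.
This falls in the class [8, 12): L = 8, F = 30, f = 45, h = 4.
Median ≈ 8 + ((68.5 − 30) / 45) × 4 = 11.4222

11.42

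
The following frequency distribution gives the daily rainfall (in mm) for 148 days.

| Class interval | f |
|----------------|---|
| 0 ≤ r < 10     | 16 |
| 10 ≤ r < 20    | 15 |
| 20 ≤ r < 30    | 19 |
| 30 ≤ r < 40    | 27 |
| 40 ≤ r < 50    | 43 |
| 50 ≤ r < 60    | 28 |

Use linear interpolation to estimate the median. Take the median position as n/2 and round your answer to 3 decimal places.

38.889

Cumulative frequencies: 16, 31, 50, 77, 120, 148
n = 148; position = n/2 = 74.
This falls in the class 30 ≤ r < 40: L = 30, F = 50, f = 27, h = 10.
Median ≈ 30 + ((74 − 50) / 27) × 10 = 38.8889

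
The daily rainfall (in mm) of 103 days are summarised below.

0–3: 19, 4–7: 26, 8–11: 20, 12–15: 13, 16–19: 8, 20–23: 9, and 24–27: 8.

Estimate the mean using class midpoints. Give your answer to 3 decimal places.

10.432

Midpoints: 1.5, 5.5, 9.5, 13.5, 17.5, 21.5, 25.5
Σfm = 19×1.5 + 26×5.5 + 20×9.5 + 13×13.5 + 8×17.5 + 9×21.5 + 8×25.5 = 1074.5
n = Σf = 103
Mean = 1074.5 / 103 = 10.4320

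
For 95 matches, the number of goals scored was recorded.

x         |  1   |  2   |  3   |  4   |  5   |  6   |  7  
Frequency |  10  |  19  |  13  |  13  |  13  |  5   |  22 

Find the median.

4

Cumulative frequencies: 10, 29, 42, 55, 68, 73, 95
n = 95, so the median is the value in position (n+1)/2 = 48.
Position 48 falls at value 4.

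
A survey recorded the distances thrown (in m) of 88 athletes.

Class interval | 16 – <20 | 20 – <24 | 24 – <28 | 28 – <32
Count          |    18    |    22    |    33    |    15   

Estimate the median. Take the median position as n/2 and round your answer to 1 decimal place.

Cumulative frequencies: 18, 40, 73, 88
n = 88; position = n/2 = 44.
This falls in the class 24 – <28: L = 24, F = 40, f = 33, h = 4.
Median ≈ 24 + ((44 − 40) / 33) × 4 = 24.4848

24.5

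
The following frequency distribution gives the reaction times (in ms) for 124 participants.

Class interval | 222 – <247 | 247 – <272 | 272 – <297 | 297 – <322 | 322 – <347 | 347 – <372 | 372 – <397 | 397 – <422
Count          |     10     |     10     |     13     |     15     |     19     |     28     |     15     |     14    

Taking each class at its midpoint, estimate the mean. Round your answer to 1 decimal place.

332.3

Midpoints: 234.5, 259.5, 284.5, 309.5, 334.5, 359.5, 384.5, 409.5
Σfm = 10×234.5 + 10×259.5 + 13×284.5 + 15×309.5 + 19×334.5 + 28×359.5 + 15×384.5 + 14×409.5 = 41203
n = Σf = 124
Mean = 41203 / 124 = 332.2823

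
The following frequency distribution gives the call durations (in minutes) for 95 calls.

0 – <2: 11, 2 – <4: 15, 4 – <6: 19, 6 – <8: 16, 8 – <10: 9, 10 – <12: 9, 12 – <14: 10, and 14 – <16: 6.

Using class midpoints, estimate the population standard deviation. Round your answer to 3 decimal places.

Midpoints: 1, 3, 5, 7, 9, 11, 13, 15
n = 95, Σfm = 663, mean = 6.9789
Σfm² = 6263
Σf(m − x̄)² = Σfm² − (Σfm)²/n = 6263 − 663²/95 = 1635.9579
Population variance = 1635.9579 / 95 = 17.2206
Standard deviation = √17.2206 = 4.1498

4.150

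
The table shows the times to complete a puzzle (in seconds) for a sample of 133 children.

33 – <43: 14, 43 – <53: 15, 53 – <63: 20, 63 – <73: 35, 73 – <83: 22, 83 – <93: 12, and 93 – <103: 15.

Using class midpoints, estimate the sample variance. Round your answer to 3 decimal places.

Midpoints: 38, 48, 58, 68, 78, 88, 98
n = 133, Σfm = 9034, mean = 67.9248
Σfm² = 654732
Σf(m − x̄)² = Σfm² − (Σfm)²/n = 654732 − 9034²/133 = 41099.2481
Sample variance = 41099.2481 / 132 = 311.3579

311.358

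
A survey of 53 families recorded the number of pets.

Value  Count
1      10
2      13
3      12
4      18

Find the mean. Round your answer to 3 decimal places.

2.717

Values: 1, 2, 3, 4
Σfx = 10×1 + 13×2 + 12×3 + 18×4 = 144
n = Σf = 53
Mean = 144 / 53 = 2.7170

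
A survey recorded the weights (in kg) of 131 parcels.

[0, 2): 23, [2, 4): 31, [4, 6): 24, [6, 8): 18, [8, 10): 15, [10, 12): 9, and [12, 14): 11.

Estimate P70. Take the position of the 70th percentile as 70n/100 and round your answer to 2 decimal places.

7.52

Cumulative frequencies: 23, 54, 78, 96, 111, 120, 131
n = 131; position = 70n/100 = 91.7.
This falls in the class [6, 8): L = 6, F = 78, f = 18, h = 2.
70th percentile ≈ 6 + ((91.7 − 78) / 18) × 2 = 7.5222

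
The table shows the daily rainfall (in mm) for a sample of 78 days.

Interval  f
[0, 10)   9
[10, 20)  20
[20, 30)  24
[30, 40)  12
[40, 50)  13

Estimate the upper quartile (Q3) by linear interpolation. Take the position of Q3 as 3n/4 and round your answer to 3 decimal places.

34.583

Cumulative frequencies: 9, 29, 53, 65, 78
n = 78; position = 3n/4 = 58.5.
This falls in the class [30, 40): L = 30, F = 53, f = 12, h = 10.
Upper quartile ≈ 30 + ((58.5 − 53) / 12) × 10 = 34.5833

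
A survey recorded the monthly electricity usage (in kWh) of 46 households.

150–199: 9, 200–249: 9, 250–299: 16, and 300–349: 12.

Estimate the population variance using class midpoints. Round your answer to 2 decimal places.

Midpoints: 174.5, 224.5, 274.5, 324.5
n = 46, Σfm = 11877, mean = 258.1957
Σfm² = 3196861.5
Σf(m − x̄)² = Σfm² − (Σfm)²/n = 3196861.5 − 11877²/46 = 130271.7391
Population variance = 130271.7391 / 46 = 2831.9943

2831.99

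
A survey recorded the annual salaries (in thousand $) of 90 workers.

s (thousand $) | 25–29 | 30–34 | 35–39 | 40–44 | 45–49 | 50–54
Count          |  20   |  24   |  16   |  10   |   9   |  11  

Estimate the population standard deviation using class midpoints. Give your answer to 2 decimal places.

Midpoints: 27, 32, 37, 42, 47, 52
n = 90, Σfm = 3315, mean = 36.8333
Σfm² = 128325
Σf(m − x̄)² = Σfm² − (Σfm)²/n = 128325 − 3315²/90 = 6222.5000
Population variance = 6222.5000 / 90 = 69.1389
Standard deviation = √69.1389 = 8.3150

8.31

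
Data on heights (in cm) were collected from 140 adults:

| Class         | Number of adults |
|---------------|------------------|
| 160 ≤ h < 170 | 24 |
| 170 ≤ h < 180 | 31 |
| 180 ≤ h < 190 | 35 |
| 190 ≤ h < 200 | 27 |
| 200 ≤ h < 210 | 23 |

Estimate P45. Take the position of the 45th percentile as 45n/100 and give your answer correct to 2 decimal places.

Cumulative frequencies: 24, 55, 90, 117, 140
n = 140; position = 45n/100 = 63.
This falls in the class 180 ≤ h < 190: L = 180, F = 55, f = 35, h = 10.
45th percentile ≈ 180 + ((63 − 55) / 35) × 10 = 182.2857

182.29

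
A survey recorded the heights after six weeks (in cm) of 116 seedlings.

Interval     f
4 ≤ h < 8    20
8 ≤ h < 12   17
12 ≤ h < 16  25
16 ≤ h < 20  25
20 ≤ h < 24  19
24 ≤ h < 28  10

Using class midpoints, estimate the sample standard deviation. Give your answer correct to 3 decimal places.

Midpoints: 6, 10, 14, 18, 22, 26
n = 116, Σfm = 1768, mean = 15.2414
Σfm² = 31376
Σf(m − x̄)² = Σfm² − (Σfm)²/n = 31376 − 1768²/116 = 4429.2414
Sample variance = 4429.2414 / 115 = 38.5151
Standard deviation = √38.5151 = 6.2061

6.206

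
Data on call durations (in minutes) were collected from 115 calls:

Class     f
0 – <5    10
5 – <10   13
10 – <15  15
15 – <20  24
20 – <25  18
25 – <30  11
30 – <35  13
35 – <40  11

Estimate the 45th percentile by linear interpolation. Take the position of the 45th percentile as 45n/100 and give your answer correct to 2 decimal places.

Cumulative frequencies: 10, 23, 38, 62, 80, 91, 104, 115
n = 115; position = 45n/100 = 51.75.
This falls in the class 15 – <20: L = 15, F = 38, f = 24, h = 5.
45th percentile ≈ 15 + ((51.75 − 38) / 24) × 5 = 17.8646

17.86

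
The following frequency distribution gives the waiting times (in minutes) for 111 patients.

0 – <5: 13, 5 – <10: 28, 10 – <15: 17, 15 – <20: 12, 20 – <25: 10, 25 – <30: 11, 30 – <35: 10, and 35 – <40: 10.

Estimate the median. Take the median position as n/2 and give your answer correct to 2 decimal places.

14.26

Cumulative frequencies: 13, 41, 58, 70, 80, 91, 101, 111
n = 111; position = n/2 = 55.5.
This falls in the class 10 – <15: L = 10, F = 41, f = 17, h = 5.
Median ≈ 10 + ((55.5 − 41) / 17) × 5 = 14.2647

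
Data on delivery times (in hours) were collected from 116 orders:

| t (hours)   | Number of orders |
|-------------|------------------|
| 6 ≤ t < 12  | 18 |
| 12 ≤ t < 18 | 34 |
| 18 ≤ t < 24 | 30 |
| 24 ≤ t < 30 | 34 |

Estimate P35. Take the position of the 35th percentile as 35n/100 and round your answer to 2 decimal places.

Cumulative frequencies: 18, 52, 82, 116
n = 116; position = 35n/100 = 40.6.
This falls in the class 12 ≤ t < 18: L = 12, F = 18, f = 34, h = 6.
35th percentile ≈ 12 + ((40.6 − 18) / 34) × 6 = 15.9882

15.99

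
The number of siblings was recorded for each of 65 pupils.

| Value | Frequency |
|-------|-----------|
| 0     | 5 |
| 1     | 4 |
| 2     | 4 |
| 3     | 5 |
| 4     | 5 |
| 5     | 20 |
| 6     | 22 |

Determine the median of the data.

Cumulative frequencies: 5, 9, 13, 18, 23, 43, 65
n = 65, so the median is the value in position (n+1)/2 = 33.
Position 33 falls at value 5.

5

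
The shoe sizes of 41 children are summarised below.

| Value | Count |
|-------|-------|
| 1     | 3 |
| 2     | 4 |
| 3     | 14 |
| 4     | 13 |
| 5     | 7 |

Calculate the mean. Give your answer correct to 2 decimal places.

Values: 1, 2, 3, 4, 5
Σfx = 3×1 + 4×2 + 14×3 + 13×4 + 7×5 = 140
n = Σf = 41
Mean = 140 / 41 = 3.4146

3.41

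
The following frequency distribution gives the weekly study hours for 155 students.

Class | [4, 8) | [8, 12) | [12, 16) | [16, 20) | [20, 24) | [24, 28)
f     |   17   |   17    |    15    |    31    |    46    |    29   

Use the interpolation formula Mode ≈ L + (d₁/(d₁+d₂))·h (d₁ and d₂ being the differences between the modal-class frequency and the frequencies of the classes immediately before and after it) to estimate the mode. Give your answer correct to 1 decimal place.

21.9

Modal class: [20, 24) (highest frequency 46).
d₁ = 46 − 31 = 15, d₂ = 46 − 29 = 17
Mode ≈ 20 + (15/(15+17)) × 4 = 20 + 1.8750 = 21.8750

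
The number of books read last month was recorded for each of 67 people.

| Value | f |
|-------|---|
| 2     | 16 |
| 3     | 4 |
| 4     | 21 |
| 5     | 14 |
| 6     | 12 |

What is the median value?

4

Cumulative frequencies: 16, 20, 41, 55, 67
n = 67, so the median is the value in position (n+1)/2 = 34.
Position 34 falls at value 4.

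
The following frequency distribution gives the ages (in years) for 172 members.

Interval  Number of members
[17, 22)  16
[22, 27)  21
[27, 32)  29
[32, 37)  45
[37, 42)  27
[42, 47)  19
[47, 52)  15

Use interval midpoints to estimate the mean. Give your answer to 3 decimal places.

34.238

Midpoints: 19.5, 24.5, 29.5, 34.5, 39.5, 44.5, 49.5
Σfm = 16×19.5 + 21×24.5 + 29×29.5 + 45×34.5 + 27×39.5 + 19×44.5 + 15×49.5 = 5889
n = Σf = 172
Mean = 5889 / 172 = 34.2384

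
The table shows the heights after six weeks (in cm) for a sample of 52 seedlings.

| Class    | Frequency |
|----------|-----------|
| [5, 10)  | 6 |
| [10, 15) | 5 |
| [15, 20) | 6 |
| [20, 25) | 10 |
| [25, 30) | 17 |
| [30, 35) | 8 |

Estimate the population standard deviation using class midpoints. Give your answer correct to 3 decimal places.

7.875

Midpoints: 7.5, 12.5, 17.5, 22.5, 27.5, 32.5
n = 52, Σfm = 1165, mean = 22.4038
Σfm² = 29325
Σf(m − x̄)² = Σfm² − (Σfm)²/n = 29325 − 1165²/52 = 3224.5192
Population variance = 3224.5192 / 52 = 62.0100
Standard deviation = √62.0100 = 7.8746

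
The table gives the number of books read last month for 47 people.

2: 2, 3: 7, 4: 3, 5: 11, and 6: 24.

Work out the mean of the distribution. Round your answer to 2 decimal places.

Values: 2, 3, 4, 5, 6
Σfx = 2×2 + 7×3 + 3×4 + 11×5 + 24×6 = 236
n = Σf = 47
Mean = 236 / 47 = 5.0213

5.02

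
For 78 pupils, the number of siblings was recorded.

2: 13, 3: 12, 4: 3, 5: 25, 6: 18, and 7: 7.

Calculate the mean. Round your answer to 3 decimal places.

Values: 2, 3, 4, 5, 6, 7
Σfx = 13×2 + 12×3 + 3×4 + 25×5 + 18×6 + 7×7 = 356
n = Σf = 78
Mean = 356 / 78 = 4.5641

4.564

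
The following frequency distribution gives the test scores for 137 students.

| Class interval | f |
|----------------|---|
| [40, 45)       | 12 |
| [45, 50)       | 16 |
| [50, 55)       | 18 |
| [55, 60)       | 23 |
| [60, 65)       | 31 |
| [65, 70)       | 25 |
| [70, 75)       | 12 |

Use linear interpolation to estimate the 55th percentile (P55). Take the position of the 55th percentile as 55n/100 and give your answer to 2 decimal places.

Cumulative frequencies: 12, 28, 46, 69, 100, 125, 137
n = 137; position = 55n/100 = 75.35.
This falls in the class [60, 65): L = 60, F = 69, f = 31, h = 5.
55th percentile ≈ 60 + ((75.35 − 69) / 31) × 5 = 61.0242

61.02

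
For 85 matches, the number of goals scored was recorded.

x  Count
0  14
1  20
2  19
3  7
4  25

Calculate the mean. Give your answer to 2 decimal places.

2.11

Values: 0, 1, 2, 3, 4
Σfx = 14×0 + 20×1 + 19×2 + 7×3 + 25×4 = 179
n = Σf = 85
Mean = 179 / 85 = 2.1059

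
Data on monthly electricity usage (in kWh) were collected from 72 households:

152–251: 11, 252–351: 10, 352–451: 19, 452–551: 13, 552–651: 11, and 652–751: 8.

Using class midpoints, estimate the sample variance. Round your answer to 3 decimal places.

24348.592

Midpoints: 201.5, 301.5, 401.5, 501.5, 601.5, 701.5
n = 72, Σfm = 31608, mean = 439.0000
Σfm² = 15604662
Σf(m − x̄)² = Σfm² − (Σfm)²/n = 15604662 − 31608²/72 = 1728750.0000
Sample variance = 1728750.0000 / 71 = 24348.5915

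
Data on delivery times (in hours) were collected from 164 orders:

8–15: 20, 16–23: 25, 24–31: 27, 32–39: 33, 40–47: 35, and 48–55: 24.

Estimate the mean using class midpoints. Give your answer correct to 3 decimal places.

Midpoints: 11.5, 19.5, 27.5, 35.5, 43.5, 51.5
Σfm = 20×11.5 + 25×19.5 + 27×27.5 + 33×35.5 + 35×43.5 + 24×51.5 = 5390
n = Σf = 164
Mean = 5390 / 164 = 32.8659

32.866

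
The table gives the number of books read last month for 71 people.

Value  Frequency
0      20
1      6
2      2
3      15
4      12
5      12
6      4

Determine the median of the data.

Cumulative frequencies: 20, 26, 28, 43, 55, 67, 71
n = 71, so the median is the value in position (n+1)/2 = 36.
Position 36 falls at value 3.

3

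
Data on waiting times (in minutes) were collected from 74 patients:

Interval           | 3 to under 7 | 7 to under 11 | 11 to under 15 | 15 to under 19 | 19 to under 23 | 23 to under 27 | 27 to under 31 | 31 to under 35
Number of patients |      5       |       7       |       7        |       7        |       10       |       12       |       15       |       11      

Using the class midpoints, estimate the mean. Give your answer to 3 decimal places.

Midpoints: 5, 9, 13, 17, 21, 25, 29, 33
Σfm = 5×5 + 7×9 + 7×13 + 7×17 + 10×21 + 12×25 + 15×29 + 11×33 = 1606
n = Σf = 74
Mean = 1606 / 74 = 21.7027

21.703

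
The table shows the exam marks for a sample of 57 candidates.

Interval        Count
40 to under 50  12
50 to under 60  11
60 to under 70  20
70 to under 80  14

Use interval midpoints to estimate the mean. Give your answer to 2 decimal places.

61.32

Midpoints: 45, 55, 65, 75
Σfm = 12×45 + 11×55 + 20×65 + 14×75 = 3495
n = Σf = 57
Mean = 3495 / 57 = 61.3158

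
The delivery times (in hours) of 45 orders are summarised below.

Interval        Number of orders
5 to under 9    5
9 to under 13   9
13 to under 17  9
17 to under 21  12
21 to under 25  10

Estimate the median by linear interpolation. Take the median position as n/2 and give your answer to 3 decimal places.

16.778

Cumulative frequencies: 5, 14, 23, 35, 45
n = 45; position = n/2 = 22.5.
This falls in the class 13 to under 17: L = 13, F = 14, f = 9, h = 4.
Median ≈ 13 + ((22.5 − 14) / 9) × 4 = 16.7778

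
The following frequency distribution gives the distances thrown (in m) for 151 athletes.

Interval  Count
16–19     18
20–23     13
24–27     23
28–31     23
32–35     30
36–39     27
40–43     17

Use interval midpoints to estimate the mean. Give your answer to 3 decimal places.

Midpoints: 17.5, 21.5, 25.5, 29.5, 33.5, 37.5, 41.5
Σfm = 18×17.5 + 13×21.5 + 23×25.5 + 23×29.5 + 30×33.5 + 27×37.5 + 17×41.5 = 4582.5
n = Σf = 151
Mean = 4582.5 / 151 = 30.3477

30.348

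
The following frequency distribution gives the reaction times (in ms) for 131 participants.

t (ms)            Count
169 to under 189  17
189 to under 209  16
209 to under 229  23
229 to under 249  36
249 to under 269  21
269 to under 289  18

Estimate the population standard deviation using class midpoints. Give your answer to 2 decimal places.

Midpoints: 179, 199, 219, 239, 259, 279
n = 131, Σfm = 30329, mean = 231.5191
Σfm² = 7147611
Σf(m − x̄)² = Σfm² − (Σfm)²/n = 7147611 − 30329²/131 = 125868.7023
Population variance = 125868.7023 / 131 = 960.8298
Standard deviation = √960.8298 = 30.9973

31.00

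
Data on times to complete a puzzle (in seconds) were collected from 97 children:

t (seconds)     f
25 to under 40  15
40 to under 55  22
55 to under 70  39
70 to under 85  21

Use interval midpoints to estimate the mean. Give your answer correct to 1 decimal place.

57.7

Midpoints: 32.5, 47.5, 62.5, 77.5
Σfm = 15×32.5 + 22×47.5 + 39×62.5 + 21×77.5 = 5597.5
n = Σf = 97
Mean = 5597.5 / 97 = 57.7062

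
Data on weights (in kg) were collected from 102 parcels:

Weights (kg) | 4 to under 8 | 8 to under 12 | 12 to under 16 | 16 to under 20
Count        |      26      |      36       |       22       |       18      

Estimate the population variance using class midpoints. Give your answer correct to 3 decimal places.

Midpoints: 6, 10, 14, 18
n = 102, Σfm = 1148, mean = 11.2549
Σfm² = 14680
Σf(m − x̄)² = Σfm² − (Σfm)²/n = 14680 − 1148²/102 = 1759.3725
Population variance = 1759.3725 / 102 = 17.2488

17.249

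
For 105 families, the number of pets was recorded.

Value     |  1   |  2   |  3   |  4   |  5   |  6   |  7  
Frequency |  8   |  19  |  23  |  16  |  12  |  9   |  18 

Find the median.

4

Cumulative frequencies: 8, 27, 50, 66, 78, 87, 105
n = 105, so the median is the value in position (n+1)/2 = 53.
Position 53 falls at value 4.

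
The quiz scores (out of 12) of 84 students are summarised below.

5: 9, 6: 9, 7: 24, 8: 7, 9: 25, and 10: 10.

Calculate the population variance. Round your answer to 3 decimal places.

2.371

Values: 5, 6, 7, 8, 9, 10
n = 84, Σfx = 648, mean = 7.7143
Σfx² = 5198
Σf(x − x̄)² = Σfx² − (Σfx)²/n = 5198 − 648²/84 = 199.1429
Population variance = 199.1429 / 84 = 2.3707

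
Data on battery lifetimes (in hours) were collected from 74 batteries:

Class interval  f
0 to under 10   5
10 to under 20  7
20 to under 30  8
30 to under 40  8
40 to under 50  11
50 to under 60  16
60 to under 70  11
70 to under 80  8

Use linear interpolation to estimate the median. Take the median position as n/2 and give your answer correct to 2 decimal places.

48.18

Cumulative frequencies: 5, 12, 20, 28, 39, 55, 66, 74
n = 74; position = n/2 = 37.
This falls in the class 40 to under 50: L = 40, F = 28, f = 11, h = 10.
Median ≈ 40 + ((37 − 28) / 11) × 10 = 48.1818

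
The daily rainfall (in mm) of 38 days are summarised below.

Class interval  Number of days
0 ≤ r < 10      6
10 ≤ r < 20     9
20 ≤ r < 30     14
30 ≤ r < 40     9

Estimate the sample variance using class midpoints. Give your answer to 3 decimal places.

103.272

Midpoints: 5, 15, 25, 35
n = 38, Σfm = 830, mean = 21.8421
Σfm² = 21950
Σf(m − x̄)² = Σfm² − (Σfm)²/n = 21950 − 830²/38 = 3821.0526
Sample variance = 3821.0526 / 37 = 103.2717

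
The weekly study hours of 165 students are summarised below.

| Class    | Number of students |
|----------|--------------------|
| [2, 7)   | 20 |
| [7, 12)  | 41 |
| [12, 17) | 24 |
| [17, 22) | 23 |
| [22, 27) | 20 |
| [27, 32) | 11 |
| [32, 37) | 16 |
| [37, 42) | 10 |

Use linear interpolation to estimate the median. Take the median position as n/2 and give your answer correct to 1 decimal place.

16.5

Cumulative frequencies: 20, 61, 85, 108, 128, 139, 155, 165
n = 165; position = n/2 = 82.5.
This falls in the class [12, 17): L = 12, F = 61, f = 24, h = 5.
Median ≈ 12 + ((82.5 − 61) / 24) × 5 = 16.4792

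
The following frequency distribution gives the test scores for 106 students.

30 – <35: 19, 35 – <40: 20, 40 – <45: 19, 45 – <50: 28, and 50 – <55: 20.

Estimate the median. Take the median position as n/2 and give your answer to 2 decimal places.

Cumulative frequencies: 19, 39, 58, 86, 106
n = 106; position = n/2 = 53.
This falls in the class 40 – <45: L = 40, F = 39, f = 19, h = 5.
Median ≈ 40 + ((53 − 39) / 19) × 5 = 43.6842

43.68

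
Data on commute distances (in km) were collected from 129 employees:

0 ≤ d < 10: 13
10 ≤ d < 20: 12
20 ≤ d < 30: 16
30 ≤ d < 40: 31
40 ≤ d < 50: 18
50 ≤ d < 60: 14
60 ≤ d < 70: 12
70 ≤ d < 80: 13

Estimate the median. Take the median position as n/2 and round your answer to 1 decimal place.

37.6

Cumulative frequencies: 13, 25, 41, 72, 90, 104, 116, 129
n = 129; position = n/2 = 64.5.
This falls in the class 30 ≤ d < 40: L = 30, F = 41, f = 31, h = 10.
Median ≈ 30 + ((64.5 − 41) / 31) × 10 = 37.5806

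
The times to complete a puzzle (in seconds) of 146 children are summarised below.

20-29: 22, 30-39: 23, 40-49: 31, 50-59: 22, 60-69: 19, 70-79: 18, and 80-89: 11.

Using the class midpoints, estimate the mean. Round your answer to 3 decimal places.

Midpoints: 24.5, 34.5, 44.5, 54.5, 64.5, 74.5, 84.5
Σfm = 22×24.5 + 23×34.5 + 31×44.5 + 22×54.5 + 19×64.5 + 18×74.5 + 11×84.5 = 7407
n = Σf = 146
Mean = 7407 / 146 = 50.7329

50.733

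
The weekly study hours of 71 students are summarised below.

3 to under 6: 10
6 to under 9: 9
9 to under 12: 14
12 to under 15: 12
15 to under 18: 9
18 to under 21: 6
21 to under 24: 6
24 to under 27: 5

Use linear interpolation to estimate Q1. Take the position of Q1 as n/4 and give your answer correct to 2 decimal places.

Cumulative frequencies: 10, 19, 33, 45, 54, 60, 66, 71
n = 71; position = n/4 = 17.75.
This falls in the class 6 to under 9: L = 6, F = 10, f = 9, h = 3.
Lower quartile ≈ 6 + ((17.75 − 10) / 9) × 3 = 8.5833

8.58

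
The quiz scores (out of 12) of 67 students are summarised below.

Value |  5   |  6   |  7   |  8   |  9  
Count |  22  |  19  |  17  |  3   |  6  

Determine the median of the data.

6

Cumulative frequencies: 22, 41, 58, 61, 67
n = 67, so the median is the value in position (n+1)/2 = 34.
Position 34 falls at value 6.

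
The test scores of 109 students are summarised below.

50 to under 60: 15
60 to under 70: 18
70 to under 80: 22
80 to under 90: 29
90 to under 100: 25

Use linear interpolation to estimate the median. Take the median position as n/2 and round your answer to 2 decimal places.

79.77

Cumulative frequencies: 15, 33, 55, 84, 109
n = 109; position = n/2 = 54.5.
This falls in the class 70 to under 80: L = 70, F = 33, f = 22, h = 10.
Median ≈ 70 + ((54.5 − 33) / 22) × 10 = 79.7727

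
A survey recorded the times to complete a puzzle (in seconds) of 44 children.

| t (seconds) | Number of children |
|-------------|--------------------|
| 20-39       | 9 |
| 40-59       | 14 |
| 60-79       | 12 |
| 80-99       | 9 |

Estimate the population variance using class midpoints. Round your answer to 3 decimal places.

Midpoints: 29.5, 49.5, 69.5, 89.5
n = 44, Σfm = 2598, mean = 59.0455
Σfm² = 172191
Σf(m − x̄)² = Σfm² − (Σfm)²/n = 172191 − 2598²/44 = 18790.9091
Population variance = 18790.9091 / 44 = 427.0661

427.066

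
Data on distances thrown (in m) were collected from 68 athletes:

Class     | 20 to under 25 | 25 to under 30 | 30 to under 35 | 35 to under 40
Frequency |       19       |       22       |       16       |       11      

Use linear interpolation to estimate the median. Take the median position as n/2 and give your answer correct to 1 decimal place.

28.4

Cumulative frequencies: 19, 41, 57, 68
n = 68; position = n/2 = 34.
This falls in the class 25 to under 30: L = 25, F = 19, f = 22, h = 5.
Median ≈ 25 + ((34 − 19) / 22) × 5 = 28.4091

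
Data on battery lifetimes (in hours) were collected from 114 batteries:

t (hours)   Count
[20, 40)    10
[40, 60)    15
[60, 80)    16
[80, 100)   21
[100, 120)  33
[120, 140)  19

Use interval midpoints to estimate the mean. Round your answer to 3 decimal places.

Midpoints: 30, 50, 70, 90, 110, 130
Σfm = 10×30 + 15×50 + 16×70 + 21×90 + 33×110 + 19×130 = 10160
n = Σf = 114
Mean = 10160 / 114 = 89.1228

89.123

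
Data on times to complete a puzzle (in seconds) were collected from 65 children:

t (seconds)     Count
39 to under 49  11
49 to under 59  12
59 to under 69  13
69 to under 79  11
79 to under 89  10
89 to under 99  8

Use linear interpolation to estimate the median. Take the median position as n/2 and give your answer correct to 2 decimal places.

Cumulative frequencies: 11, 23, 36, 47, 57, 65
n = 65; position = n/2 = 32.5.
This falls in the class 59 to under 69: L = 59, F = 23, f = 13, h = 10.
Median ≈ 59 + ((32.5 − 23) / 13) × 10 = 66.3077

66.31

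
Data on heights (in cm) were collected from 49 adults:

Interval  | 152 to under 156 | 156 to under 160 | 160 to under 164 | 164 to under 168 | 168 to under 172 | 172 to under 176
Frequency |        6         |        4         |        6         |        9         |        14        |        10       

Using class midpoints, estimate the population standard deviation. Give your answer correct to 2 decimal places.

Midpoints: 154, 158, 162, 166, 170, 174
n = 49, Σfm = 8142, mean = 166.1633
Σfm² = 1354980
Σf(m − x̄)² = Σfm² − (Σfm)²/n = 1354980 − 8142²/49 = 2078.6939
Population variance = 2078.6939 / 49 = 42.4223
Standard deviation = √42.4223 = 6.5132

6.51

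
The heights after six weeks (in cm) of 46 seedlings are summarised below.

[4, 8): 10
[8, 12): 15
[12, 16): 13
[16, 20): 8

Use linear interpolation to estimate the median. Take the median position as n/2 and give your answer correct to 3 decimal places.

11.467

Cumulative frequencies: 10, 25, 38, 46
n = 46; position = n/2 = 23.
This falls in the class [8, 12): L = 8, F = 10, f = 15, h = 4.
Median ≈ 8 + ((23 − 10) / 15) × 4 = 11.4667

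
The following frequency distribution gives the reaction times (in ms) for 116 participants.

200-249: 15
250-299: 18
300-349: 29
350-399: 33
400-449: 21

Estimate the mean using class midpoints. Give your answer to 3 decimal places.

336.138

Midpoints: 224.5, 274.5, 324.5, 374.5, 424.5
Σfm = 15×224.5 + 18×274.5 + 29×324.5 + 33×374.5 + 21×424.5 = 38992
n = Σf = 116
Mean = 38992 / 116 = 336.1379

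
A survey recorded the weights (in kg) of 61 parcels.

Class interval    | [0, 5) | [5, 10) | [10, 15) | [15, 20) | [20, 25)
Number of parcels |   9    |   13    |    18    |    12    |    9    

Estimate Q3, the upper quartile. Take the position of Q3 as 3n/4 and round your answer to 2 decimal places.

17.40

Cumulative frequencies: 9, 22, 40, 52, 61
n = 61; position = 3n/4 = 45.75.
This falls in the class [15, 20): L = 15, F = 40, f = 12, h = 5.
Upper quartile ≈ 15 + ((45.75 − 40) / 12) × 5 = 17.3958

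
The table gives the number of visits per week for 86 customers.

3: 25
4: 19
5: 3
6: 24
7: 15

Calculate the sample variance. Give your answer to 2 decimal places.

2.36

Values: 3, 4, 5, 6, 7
n = 86, Σfx = 415, mean = 4.8256
Σfx² = 2203
Σf(x − x̄)² = Σfx² − (Σfx)²/n = 2203 − 415²/86 = 200.3837
Sample variance = 200.3837 / 85 = 2.3575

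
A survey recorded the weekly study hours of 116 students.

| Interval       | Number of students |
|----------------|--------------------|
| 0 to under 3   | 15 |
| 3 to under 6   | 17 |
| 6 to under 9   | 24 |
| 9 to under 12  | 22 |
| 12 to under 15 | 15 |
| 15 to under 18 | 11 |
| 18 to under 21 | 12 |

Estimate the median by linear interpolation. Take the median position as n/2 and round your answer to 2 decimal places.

Cumulative frequencies: 15, 32, 56, 78, 93, 104, 116
n = 116; position = n/2 = 58.
This falls in the class 9 to under 12: L = 9, F = 56, f = 22, h = 3.
Median ≈ 9 + ((58 − 56) / 22) × 3 = 9.2727

9.27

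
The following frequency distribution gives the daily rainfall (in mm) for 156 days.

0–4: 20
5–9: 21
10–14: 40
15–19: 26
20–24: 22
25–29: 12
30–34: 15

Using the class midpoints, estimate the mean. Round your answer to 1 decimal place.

15.4

Midpoints: 2, 7, 12, 17, 22, 27, 32
Σfm = 20×2 + 21×7 + 40×12 + 26×17 + 22×22 + 12×27 + 15×32 = 2397
n = Σf = 156
Mean = 2397 / 156 = 15.3654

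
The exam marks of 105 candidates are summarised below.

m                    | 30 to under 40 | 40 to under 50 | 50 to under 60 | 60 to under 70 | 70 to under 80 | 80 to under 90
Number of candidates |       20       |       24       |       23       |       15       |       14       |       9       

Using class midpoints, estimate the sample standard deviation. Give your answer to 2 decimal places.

15.68

Midpoints: 35, 45, 55, 65, 75, 85
n = 105, Σfm = 5835, mean = 55.5714
Σfm² = 349825
Σf(m − x̄)² = Σfm² − (Σfm)²/n = 349825 − 5835²/105 = 25565.7143
Sample variance = 25565.7143 / 104 = 245.8242
Standard deviation = √245.8242 = 15.6788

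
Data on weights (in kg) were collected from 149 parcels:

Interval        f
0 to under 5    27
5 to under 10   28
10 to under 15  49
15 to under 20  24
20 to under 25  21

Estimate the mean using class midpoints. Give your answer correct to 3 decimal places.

Midpoints: 2.5, 7.5, 12.5, 17.5, 22.5
Σfm = 27×2.5 + 28×7.5 + 49×12.5 + 24×17.5 + 21×22.5 = 1782.5
n = Σf = 149
Mean = 1782.5 / 149 = 11.9631

11.963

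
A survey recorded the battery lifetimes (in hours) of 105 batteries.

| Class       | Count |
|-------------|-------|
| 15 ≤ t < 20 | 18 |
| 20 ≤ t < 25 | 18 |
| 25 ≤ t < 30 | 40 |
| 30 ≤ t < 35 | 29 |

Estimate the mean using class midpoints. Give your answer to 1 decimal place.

Midpoints: 17.5, 22.5, 27.5, 32.5
Σfm = 18×17.5 + 18×22.5 + 40×27.5 + 29×32.5 = 2762.5
n = Σf = 105
Mean = 2762.5 / 105 = 26.3095

26.3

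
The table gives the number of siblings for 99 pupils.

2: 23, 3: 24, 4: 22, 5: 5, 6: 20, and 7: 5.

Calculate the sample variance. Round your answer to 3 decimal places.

Values: 2, 3, 4, 5, 6, 7
n = 99, Σfx = 386, mean = 3.8990
Σfx² = 1750
Σf(x − x̄)² = Σfx² − (Σfx)²/n = 1750 − 386²/99 = 244.9899
Sample variance = 244.9899 / 98 = 2.4999

2.500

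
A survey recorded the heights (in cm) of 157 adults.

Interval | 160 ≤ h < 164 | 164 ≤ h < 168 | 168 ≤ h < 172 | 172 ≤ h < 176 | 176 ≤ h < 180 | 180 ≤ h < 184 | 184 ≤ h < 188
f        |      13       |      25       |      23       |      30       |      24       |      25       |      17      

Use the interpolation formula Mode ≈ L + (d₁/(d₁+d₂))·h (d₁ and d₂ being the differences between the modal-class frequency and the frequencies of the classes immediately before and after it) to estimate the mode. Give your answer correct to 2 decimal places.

Modal class: 172 ≤ h < 176 (highest frequency 30).
d₁ = 30 − 23 = 7, d₂ = 30 − 24 = 6
Mode ≈ 172 + (7/(7+6)) × 4 = 172 + 2.1538 = 174.1538

174.15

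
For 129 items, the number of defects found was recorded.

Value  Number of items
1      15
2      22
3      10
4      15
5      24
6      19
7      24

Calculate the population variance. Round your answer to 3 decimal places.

Values: 1, 2, 3, 4, 5, 6, 7
n = 129, Σfx = 551, mean = 4.2713
Σfx² = 2893
Σf(x − x̄)² = Σfx² − (Σfx)²/n = 2893 − 551²/129 = 539.5039
Population variance = 539.5039 / 129 = 4.1822

4.182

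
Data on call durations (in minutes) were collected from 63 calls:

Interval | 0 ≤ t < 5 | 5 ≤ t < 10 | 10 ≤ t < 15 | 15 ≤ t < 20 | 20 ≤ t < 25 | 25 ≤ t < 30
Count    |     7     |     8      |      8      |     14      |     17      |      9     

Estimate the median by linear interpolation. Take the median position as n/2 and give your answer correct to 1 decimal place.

18.0

Cumulative frequencies: 7, 15, 23, 37, 54, 63
n = 63; position = n/2 = 31.5.
This falls in the class 15 ≤ t < 20: L = 15, F = 23, f = 14, h = 5.
Median ≈ 15 + ((31.5 − 23) / 14) × 5 = 18.0357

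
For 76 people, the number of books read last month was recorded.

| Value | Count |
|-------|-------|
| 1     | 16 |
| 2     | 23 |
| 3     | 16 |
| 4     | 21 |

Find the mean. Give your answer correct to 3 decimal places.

2.553

Values: 1, 2, 3, 4
Σfx = 16×1 + 23×2 + 16×3 + 21×4 = 194
n = Σf = 76
Mean = 194 / 76 = 2.5526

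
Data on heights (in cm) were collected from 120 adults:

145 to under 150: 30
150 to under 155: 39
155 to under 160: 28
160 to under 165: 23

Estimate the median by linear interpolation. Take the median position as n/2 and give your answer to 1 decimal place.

Cumulative frequencies: 30, 69, 97, 120
n = 120; position = n/2 = 60.
This falls in the class 150 to under 155: L = 150, F = 30, f = 39, h = 5.
Median ≈ 150 + ((60 − 30) / 39) × 5 = 153.8462

153.8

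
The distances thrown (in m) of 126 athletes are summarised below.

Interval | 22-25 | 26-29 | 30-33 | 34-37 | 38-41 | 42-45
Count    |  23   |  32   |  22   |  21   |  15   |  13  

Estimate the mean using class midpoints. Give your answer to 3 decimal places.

Midpoints: 23.5, 27.5, 31.5, 35.5, 39.5, 43.5
Σfm = 23×23.5 + 32×27.5 + 22×31.5 + 21×35.5 + 15×39.5 + 13×43.5 = 4017
n = Σf = 126
Mean = 4017 / 126 = 31.8810

31.881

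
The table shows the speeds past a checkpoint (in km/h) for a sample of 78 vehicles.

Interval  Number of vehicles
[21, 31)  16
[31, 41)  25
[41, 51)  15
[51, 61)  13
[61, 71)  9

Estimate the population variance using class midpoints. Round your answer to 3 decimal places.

Midpoints: 26, 36, 46, 56, 66
n = 78, Σfm = 3328, mean = 42.6667
Σfm² = 154928
Σf(m − x̄)² = Σfm² − (Σfm)²/n = 154928 − 3328²/78 = 12933.3333
Population variance = 12933.3333 / 78 = 165.8120

165.812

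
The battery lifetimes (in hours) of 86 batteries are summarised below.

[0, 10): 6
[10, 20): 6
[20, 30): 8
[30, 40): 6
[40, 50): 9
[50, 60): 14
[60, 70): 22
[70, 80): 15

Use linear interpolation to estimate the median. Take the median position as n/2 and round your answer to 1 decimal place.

55.7

Cumulative frequencies: 6, 12, 20, 26, 35, 49, 71, 86
n = 86; position = n/2 = 43.
This falls in the class [50, 60): L = 50, F = 35, f = 14, h = 10.
Median ≈ 50 + ((43 − 35) / 14) × 10 = 55.7143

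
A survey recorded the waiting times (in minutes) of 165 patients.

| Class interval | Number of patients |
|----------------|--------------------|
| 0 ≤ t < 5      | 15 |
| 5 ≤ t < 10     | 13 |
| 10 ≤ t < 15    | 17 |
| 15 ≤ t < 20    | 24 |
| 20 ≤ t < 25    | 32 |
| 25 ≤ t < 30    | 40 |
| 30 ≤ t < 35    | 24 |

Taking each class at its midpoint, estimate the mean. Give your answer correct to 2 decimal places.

20.41

Midpoints: 2.5, 7.5, 12.5, 17.5, 22.5, 27.5, 32.5
Σfm = 15×2.5 + 13×7.5 + 17×12.5 + 24×17.5 + 32×22.5 + 40×27.5 + 24×32.5 = 3367.5
n = Σf = 165
Mean = 3367.5 / 165 = 20.4091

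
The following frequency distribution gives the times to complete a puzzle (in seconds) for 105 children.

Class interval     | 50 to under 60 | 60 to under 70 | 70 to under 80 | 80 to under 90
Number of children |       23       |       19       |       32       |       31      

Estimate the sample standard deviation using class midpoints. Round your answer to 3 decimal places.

11.223

Midpoints: 55, 65, 75, 85
n = 105, Σfm = 7535, mean = 71.7619
Σfm² = 553825
Σf(m − x̄)² = Σfm² − (Σfm)²/n = 553825 − 7535²/105 = 13099.0476
Sample variance = 13099.0476 / 104 = 125.9524
Standard deviation = √125.9524 = 11.2229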